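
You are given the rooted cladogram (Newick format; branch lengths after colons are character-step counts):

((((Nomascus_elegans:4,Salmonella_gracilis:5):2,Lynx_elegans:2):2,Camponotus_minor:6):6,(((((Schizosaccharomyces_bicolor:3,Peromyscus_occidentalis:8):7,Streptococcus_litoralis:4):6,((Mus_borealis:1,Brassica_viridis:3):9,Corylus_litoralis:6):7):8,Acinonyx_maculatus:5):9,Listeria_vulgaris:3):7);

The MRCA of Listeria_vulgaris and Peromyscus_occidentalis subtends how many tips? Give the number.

8

The MRCA of Listeria_vulgaris and Peromyscus_occidentalis is the node subtending (((((Schizosaccharomyces_bicolor,Peromyscus_occidentalis),Streptococcus_litoralis),((Mus_borealis,Brassica_viridis),Corylus_litoralis)),Acinonyx_maculatus),Listeria_vulgaris).
That clade contains 8 terminal taxa: Acinonyx_maculatus, Brassica_viridis, Corylus_litoralis, Listeria_vulgaris, Mus_borealis, Peromyscus_occidentalis, Schizosaccharomyces_bicolor, Streptococcus_litoralis.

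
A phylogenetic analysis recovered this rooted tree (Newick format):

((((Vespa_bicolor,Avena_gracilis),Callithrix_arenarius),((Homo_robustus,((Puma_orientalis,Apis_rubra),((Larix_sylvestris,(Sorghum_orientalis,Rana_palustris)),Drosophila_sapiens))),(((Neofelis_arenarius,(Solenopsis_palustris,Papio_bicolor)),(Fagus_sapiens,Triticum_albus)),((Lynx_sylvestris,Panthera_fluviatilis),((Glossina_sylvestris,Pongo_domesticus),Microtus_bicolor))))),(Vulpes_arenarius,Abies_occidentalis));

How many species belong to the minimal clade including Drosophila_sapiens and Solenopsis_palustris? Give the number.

The MRCA of Drosophila_sapiens and Solenopsis_palustris is the node subtending ((Homo_robustus,((Puma_orientalis,Apis_rubra),((Larix_sylvestris,(Sorghum_orientalis,Rana_palustris)),Drosophila_sapiens))),(((Neofelis_arenarius,(Solenopsis_palustris,Papio_bicolor)),(Fagus_sapiens,Triticum_albus)),((Lynx_sylvestris,Panthera_fluviatilis),((Glossina_sylvestris,Pongo_domesticus),Microtus_bicolor)))).
That clade contains 17 terminal taxa: Apis_rubra, Drosophila_sapiens, Fagus_sapiens, Glossina_sylvestris, Homo_robustus, Larix_sylvestris, Lynx_sylvestris, Microtus_bicolor, Neofelis_arenarius, Panthera_fluviatilis, Papio_bicolor, Pongo_domesticus, Puma_orientalis, Rana_palustris, Solenopsis_palustris, Sorghum_orientalis, Triticum_albus.

17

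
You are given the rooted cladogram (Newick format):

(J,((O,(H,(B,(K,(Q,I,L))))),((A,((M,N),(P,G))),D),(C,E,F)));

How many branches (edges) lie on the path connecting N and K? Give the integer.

The MRCA of N and K is the node subtending ((O,(H,(B,(K,(Q,I,L))))),((A,((M,N),(P,G))),D),(C,E,F)).
From N up to that node: 5 branches. From K up to the same node: 5 branches. Total: 5 + 5 = 10.

10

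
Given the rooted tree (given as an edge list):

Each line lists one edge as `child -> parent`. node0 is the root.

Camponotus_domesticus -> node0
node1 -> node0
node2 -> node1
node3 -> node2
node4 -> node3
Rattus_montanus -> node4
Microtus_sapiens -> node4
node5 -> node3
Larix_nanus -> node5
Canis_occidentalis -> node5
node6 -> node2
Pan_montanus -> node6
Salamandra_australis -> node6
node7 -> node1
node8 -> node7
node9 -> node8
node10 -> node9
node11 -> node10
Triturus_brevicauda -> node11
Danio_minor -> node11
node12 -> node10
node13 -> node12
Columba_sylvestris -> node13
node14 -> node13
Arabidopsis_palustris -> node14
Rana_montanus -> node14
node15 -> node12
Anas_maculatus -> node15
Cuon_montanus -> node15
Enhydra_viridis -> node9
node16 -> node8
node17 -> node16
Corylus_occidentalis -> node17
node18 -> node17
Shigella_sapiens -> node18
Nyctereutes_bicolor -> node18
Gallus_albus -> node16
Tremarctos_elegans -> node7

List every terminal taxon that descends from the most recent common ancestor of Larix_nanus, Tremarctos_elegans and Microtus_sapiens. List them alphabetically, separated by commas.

Anas_maculatus, Arabidopsis_palustris, Canis_occidentalis, Columba_sylvestris, Corylus_occidentalis, Cuon_montanus, Danio_minor, Enhydra_viridis, Gallus_albus, Larix_nanus, Microtus_sapiens, Nyctereutes_bicolor, Pan_montanus, Rana_montanus, Rattus_montanus, Salamandra_australis, Shigella_sapiens, Tremarctos_elegans, Triturus_brevicauda

Tracing Larix_nanus: it sits inside (Larix_nanus,Canis_occidentalis).
Tracing Tremarctos_elegans: it sits inside (((((Triturus_brevicauda,Danio_minor),((Columba_sylvestris,(Arabidopsis_palustris,Rana_montanus)),(Anas_maculatus,Cuon_montanus))),Enhydra_viridis),((Corylus_occidentalis,(Shigella_sapiens,Nyctereutes_bicolor)),Gallus_albus)),Tremarctos_elegans).
Tracing Microtus_sapiens: it sits inside (Rattus_montanus,Microtus_sapiens).
The smallest clade enclosing all 3 is ((((Rattus_montanus,Microtus_sapiens),(Larix_nanus,Canis_occidentalis)),(Pan_montanus,Salamandra_australis)),(((((Triturus_brevicauda,Danio_minor),((Columba_sylvestris,(Arabidopsis_palustris,Rana_montanus)),(Anas_maculatus,Cuon_montanus))),Enhydra_viridis),((Corylus_occidentalis,(Shigella_sapiens,Nyctereutes_bicolor)),Gallus_albus)),Tremarctos_elegans)); the answer is its 19 terminal taxa in alphabetical order.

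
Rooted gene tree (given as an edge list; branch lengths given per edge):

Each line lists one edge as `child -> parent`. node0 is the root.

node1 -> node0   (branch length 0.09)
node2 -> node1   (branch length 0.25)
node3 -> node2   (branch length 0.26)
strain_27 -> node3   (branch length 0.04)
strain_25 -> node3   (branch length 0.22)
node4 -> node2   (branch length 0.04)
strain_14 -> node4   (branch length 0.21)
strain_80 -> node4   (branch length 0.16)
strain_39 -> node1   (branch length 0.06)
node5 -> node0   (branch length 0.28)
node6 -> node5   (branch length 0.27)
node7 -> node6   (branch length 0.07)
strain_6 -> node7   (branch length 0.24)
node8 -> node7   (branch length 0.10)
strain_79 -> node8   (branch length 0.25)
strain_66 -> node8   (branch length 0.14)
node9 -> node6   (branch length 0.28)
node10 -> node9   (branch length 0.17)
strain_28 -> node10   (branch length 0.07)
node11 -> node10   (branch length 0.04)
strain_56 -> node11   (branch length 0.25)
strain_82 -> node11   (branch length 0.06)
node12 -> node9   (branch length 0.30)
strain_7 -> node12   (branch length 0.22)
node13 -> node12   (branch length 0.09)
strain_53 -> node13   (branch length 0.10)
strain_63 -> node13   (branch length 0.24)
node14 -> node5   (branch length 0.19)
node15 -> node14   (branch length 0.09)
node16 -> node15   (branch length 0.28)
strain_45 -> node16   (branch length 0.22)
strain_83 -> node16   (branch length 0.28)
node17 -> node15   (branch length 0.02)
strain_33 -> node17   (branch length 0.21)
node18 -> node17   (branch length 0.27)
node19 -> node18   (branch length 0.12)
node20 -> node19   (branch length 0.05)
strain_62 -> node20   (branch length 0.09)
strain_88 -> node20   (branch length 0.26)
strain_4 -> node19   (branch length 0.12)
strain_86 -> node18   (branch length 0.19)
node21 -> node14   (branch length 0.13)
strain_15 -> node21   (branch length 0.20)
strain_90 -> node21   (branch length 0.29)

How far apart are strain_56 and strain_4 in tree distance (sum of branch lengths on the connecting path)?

The path runs strain_56 → … → MRCA → … → strain_4; the MRCA is the node subtending (((strain_6,(strain_79,strain_66)),((strain_28,(strain_56,strain_82)),(strain_7,(strain_53,strain_63)))),(((strain_45,strain_83),(strain_33,(((strain_62,strain_88),strain_4),strain_86))),(strain_15,strain_90))).
Branch lengths along that path: 0.25 + 0.04 + 0.17 + 0.28 + 0.27 + 0.19 + 0.09 + 0.02 + 0.27 + 0.12 + 0.12 = 1.82.

1.82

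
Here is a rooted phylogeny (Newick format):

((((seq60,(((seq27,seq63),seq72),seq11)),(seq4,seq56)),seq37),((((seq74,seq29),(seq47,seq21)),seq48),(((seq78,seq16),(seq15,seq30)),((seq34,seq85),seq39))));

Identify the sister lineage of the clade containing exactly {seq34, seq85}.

seq39

The clade containing exactly {seq34, seq85} attaches to the tree at the node subtending ((seq34,seq85),seq39).
The other lineage descending from that same node — the sister group — is the single tip seq39.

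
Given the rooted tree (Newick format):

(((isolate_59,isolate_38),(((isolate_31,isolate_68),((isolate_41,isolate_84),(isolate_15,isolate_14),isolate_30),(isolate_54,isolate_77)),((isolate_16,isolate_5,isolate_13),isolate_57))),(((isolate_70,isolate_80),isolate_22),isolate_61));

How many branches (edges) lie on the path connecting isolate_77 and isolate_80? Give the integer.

The MRCA of isolate_77 and isolate_80 is the root of the tree.
From isolate_77 up to that node: 5 branches. From isolate_80 up to the same node: 4 branches. Total: 5 + 4 = 9.

9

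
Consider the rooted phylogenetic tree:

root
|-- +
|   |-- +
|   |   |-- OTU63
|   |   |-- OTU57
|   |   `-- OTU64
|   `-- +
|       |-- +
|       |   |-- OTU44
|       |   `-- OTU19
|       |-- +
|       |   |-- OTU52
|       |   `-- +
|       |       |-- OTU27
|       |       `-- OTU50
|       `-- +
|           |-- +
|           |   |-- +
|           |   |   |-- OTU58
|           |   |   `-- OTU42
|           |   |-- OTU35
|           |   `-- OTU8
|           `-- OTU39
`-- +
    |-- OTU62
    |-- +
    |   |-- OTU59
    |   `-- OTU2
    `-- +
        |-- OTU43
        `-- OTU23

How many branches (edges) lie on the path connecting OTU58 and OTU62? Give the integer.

8

The MRCA of OTU58 and OTU62 is the root of the tree.
From OTU58 up to that node: 6 branches. From OTU62 up to the same node: 2 branches. Total: 6 + 2 = 8.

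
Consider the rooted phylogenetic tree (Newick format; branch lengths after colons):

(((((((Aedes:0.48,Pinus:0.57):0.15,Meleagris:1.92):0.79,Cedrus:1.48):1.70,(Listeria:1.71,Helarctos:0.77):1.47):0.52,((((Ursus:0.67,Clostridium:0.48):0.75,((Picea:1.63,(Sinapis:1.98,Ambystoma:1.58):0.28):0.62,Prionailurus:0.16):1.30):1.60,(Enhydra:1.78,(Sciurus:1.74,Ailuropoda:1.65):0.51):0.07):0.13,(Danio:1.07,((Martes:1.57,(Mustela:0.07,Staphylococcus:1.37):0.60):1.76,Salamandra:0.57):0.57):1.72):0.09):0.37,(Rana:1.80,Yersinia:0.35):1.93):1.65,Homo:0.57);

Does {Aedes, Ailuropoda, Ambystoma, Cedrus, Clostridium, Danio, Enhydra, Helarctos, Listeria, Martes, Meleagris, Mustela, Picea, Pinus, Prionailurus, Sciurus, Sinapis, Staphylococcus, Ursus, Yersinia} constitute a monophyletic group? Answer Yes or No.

The MRCA of the listed taxa subtends ((((((Aedes,Pinus),Meleagris),Cedrus),(Listeria,Helarctos)),((((Ursus,Clostridium),((Picea,(Sinapis,Ambystoma)),Prionailurus)),(Enhydra,(Sciurus,Ailuropoda))),(Danio,((Martes,(Mustela,Staphylococcus)),Salamandra)))),(Rana,Yersinia)).
That clade also contains Rana, Salamandra, which are not in the proposed group, so the group is not monophyletic.

No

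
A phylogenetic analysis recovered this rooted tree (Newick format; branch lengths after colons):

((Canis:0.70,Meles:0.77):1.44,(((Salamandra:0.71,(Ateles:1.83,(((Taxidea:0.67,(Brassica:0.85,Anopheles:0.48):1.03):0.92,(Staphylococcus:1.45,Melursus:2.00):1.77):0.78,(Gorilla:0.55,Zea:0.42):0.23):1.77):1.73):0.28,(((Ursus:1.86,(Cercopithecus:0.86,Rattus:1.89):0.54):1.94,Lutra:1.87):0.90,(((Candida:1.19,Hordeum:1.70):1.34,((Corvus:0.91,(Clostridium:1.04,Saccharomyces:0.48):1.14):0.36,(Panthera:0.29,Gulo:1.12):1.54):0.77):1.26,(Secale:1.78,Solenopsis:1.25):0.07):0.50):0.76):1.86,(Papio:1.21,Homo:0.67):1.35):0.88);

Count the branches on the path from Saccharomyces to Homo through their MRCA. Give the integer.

The MRCA of Saccharomyces and Homo is the node subtending (((Salamandra,(Ateles,(((Taxidea,(Brassica,Anopheles)),(Staphylococcus,Melursus)),(Gorilla,Zea)))),(((Ursus,(Cercopithecus,Rattus)),Lutra),(((Candida,Hordeum),((Corvus,(Clostridium,Saccharomyces)),(Panthera,Gulo))),(Secale,Solenopsis)))),(Papio,Homo)).
From Saccharomyces up to that node: 8 branches. From Homo up to the same node: 2 branches. Total: 8 + 2 = 10.

10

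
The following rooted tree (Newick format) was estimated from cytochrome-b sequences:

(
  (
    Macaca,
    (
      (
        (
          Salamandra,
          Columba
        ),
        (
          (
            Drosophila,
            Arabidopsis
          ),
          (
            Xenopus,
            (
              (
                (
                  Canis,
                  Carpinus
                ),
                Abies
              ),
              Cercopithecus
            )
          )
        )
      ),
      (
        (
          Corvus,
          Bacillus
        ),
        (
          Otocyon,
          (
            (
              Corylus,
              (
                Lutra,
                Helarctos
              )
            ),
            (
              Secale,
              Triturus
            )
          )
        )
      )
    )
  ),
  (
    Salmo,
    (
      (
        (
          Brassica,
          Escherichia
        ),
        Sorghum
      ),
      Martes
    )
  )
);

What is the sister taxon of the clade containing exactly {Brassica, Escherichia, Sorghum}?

Martes

The clade containing exactly {Brassica, Escherichia, Sorghum} attaches to the tree at the node subtending (((Brassica,Escherichia),Sorghum),Martes).
The other lineage descending from that same node — the sister group — is the single tip Martes.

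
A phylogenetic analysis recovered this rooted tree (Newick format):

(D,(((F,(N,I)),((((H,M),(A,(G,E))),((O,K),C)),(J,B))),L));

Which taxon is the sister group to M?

H

M attaches to the tree at the node subtending (H,M).
The other lineage descending from that same node — the sister group — is the single tip H.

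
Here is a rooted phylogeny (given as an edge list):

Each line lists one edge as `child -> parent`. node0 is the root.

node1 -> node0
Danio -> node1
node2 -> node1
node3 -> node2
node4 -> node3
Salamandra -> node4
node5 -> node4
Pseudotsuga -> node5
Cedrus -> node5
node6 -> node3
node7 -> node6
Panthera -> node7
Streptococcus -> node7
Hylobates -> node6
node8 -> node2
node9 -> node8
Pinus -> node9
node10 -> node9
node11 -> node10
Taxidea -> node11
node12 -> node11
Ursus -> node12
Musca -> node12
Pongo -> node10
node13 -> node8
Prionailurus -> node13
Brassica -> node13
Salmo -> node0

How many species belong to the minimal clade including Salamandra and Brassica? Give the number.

13

The MRCA of Salamandra and Brassica is the node subtending (((Salamandra,(Pseudotsuga,Cedrus)),((Panthera,Streptococcus),Hylobates)),((Pinus,((Taxidea,(Ursus,Musca)),Pongo)),(Prionailurus,Brassica))).
That clade contains 13 terminal taxa: Brassica, Cedrus, Hylobates, Musca, Panthera, Pinus, Pongo, Prionailurus, Pseudotsuga, Salamandra, Streptococcus, Taxidea, Ursus.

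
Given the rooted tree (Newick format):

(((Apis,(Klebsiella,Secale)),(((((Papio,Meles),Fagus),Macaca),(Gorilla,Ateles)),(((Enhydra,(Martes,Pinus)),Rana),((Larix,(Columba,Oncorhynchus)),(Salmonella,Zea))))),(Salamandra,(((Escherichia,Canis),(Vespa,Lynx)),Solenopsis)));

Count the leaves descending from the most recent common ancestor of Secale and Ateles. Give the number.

The MRCA of Secale and Ateles is the node subtending ((Apis,(Klebsiella,Secale)),(((((Papio,Meles),Fagus),Macaca),(Gorilla,Ateles)),(((Enhydra,(Martes,Pinus)),Rana),((Larix,(Columba,Oncorhynchus)),(Salmonella,Zea))))).
That clade contains 18 terminal taxa: Apis, Ateles, Columba, Enhydra, Fagus, Gorilla, Klebsiella, Larix, Macaca, Martes, Meles, Oncorhynchus, Papio, Pinus, Rana, Salmonella, Secale, Zea.

18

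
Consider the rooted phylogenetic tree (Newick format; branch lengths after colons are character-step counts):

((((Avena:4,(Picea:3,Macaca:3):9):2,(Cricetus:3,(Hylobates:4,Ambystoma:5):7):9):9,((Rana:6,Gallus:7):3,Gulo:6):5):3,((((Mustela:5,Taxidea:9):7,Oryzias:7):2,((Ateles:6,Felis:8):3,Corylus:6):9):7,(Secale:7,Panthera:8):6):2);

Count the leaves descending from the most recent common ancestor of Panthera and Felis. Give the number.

The MRCA of Panthera and Felis is the node subtending ((((Mustela,Taxidea),Oryzias),((Ateles,Felis),Corylus)),(Secale,Panthera)).
That clade contains 8 terminal taxa: Ateles, Corylus, Felis, Mustela, Oryzias, Panthera, Secale, Taxidea.

8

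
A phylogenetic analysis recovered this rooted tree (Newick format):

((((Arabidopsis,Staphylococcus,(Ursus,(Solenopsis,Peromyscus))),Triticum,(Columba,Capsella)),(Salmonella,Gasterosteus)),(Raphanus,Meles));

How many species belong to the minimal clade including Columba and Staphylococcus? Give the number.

8

The MRCA of Columba and Staphylococcus is the node subtending ((Arabidopsis,Staphylococcus,(Ursus,(Solenopsis,Peromyscus))),Triticum,(Columba,Capsella)).
That clade contains 8 terminal taxa: Arabidopsis, Capsella, Columba, Peromyscus, Solenopsis, Staphylococcus, Triticum, Ursus.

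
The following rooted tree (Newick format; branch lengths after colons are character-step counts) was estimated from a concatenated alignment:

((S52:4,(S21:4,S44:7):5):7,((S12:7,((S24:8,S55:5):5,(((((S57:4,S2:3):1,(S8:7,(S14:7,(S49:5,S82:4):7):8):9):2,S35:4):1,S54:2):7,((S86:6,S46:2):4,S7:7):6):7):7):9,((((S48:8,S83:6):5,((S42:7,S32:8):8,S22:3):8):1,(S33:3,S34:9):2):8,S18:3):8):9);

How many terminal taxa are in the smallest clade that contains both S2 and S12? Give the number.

The MRCA of S2 and S12 is the node subtending (S12,((S24,S55),(((((S57,S2),(S8,(S14,(S49,S82)))),S35),S54),((S86,S46),S7)))).
That clade contains 14 terminal taxa: S12, S14, S2, S24, S35, S46, S49, S54, S55, S57, S7, S8, S82, S86.

14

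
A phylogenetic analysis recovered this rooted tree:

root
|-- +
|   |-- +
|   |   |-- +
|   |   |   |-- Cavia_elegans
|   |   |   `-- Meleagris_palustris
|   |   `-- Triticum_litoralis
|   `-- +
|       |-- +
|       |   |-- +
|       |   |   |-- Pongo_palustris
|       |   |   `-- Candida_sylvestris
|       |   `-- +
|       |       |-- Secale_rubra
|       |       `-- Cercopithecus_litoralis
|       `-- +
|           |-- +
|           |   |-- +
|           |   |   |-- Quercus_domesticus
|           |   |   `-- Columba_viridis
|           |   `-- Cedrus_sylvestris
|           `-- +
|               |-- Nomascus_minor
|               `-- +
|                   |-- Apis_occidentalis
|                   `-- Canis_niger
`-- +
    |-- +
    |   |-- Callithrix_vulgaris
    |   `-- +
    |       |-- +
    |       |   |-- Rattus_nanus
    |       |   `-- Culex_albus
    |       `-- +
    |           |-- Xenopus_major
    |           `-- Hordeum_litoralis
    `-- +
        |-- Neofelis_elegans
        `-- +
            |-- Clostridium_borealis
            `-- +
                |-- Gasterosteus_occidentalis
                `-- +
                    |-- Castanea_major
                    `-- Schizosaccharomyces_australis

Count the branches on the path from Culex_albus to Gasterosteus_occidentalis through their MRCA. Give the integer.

8

The MRCA of Culex_albus and Gasterosteus_occidentalis is the node subtending ((Callithrix_vulgaris,((Rattus_nanus,Culex_albus),(Xenopus_major,Hordeum_litoralis))),(Neofelis_elegans,(Clostridium_borealis,(Gasterosteus_occidentalis,(Castanea_major,Schizosaccharomyces_australis))))).
From Culex_albus up to that node: 4 branches. From Gasterosteus_occidentalis up to the same node: 4 branches. Total: 4 + 4 = 8.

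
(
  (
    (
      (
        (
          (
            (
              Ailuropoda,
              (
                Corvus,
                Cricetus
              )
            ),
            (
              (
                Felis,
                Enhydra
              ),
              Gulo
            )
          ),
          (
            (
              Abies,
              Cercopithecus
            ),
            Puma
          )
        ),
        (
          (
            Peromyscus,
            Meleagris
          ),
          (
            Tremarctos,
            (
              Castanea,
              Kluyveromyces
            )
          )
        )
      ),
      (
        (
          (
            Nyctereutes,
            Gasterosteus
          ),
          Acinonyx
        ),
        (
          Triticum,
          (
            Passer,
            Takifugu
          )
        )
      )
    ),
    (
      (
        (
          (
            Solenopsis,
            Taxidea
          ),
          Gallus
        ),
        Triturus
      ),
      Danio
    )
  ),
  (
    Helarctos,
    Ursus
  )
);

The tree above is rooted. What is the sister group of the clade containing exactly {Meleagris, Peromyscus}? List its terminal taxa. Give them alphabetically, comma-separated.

The clade containing exactly {Meleagris, Peromyscus} attaches to the tree at the node subtending ((Peromyscus,Meleagris),(Tremarctos,(Castanea,Kluyveromyces))).
The other lineage descending from that same node — the sister group — is (Tremarctos,(Castanea,Kluyveromyces)); its 3 tips in alphabetical order are the answer.

Castanea, Kluyveromyces, Tremarctos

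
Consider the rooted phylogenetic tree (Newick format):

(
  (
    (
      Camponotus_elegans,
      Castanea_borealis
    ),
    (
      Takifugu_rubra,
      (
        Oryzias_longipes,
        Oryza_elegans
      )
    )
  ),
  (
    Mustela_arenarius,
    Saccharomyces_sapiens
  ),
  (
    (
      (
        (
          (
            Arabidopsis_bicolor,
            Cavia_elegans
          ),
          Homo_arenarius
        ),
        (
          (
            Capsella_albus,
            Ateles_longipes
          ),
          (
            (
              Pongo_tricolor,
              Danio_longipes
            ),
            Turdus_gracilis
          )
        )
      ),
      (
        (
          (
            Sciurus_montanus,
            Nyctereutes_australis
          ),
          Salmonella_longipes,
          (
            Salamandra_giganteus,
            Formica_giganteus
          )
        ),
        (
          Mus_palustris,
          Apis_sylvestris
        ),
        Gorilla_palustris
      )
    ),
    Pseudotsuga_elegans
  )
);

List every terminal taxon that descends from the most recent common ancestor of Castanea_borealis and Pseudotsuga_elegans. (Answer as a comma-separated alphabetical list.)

Tracing Castanea_borealis: it sits inside (Camponotus_elegans,Castanea_borealis).
Tracing Pseudotsuga_elegans: it sits inside (((((Arabidopsis_bicolor,Cavia_elegans),Homo_arenarius),((Capsella_albus,Ateles_longipes),((Pongo_tricolor,Danio_longipes),Turdus_gracilis))),(((Sciurus_montanus,Nyctereutes_australis),Salmonella_longipes,(Salamandra_giganteus,Formica_giganteus)),(Mus_palustris,Apis_sylvestris),Gorilla_palustris)),Pseudotsuga_elegans).
The smallest clade enclosing both is the whole tree (their MRCA is the root), so the answer is all 24 tips in alphabetical order.

Apis_sylvestris, Arabidopsis_bicolor, Ateles_longipes, Camponotus_elegans, Capsella_albus, Castanea_borealis, Cavia_elegans, Danio_longipes, Formica_giganteus, Gorilla_palustris, Homo_arenarius, Mus_palustris, Mustela_arenarius, Nyctereutes_australis, Oryza_elegans, Oryzias_longipes, Pongo_tricolor, Pseudotsuga_elegans, Saccharomyces_sapiens, Salamandra_giganteus, Salmonella_longipes, Sciurus_montanus, Takifugu_rubra, Turdus_gracilis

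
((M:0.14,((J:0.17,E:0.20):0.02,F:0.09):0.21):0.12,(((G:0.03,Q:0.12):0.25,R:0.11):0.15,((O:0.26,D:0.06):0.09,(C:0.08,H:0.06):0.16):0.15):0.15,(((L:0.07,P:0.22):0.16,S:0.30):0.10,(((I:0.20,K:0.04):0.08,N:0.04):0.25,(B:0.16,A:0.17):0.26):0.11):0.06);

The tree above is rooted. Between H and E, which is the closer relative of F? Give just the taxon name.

E

The MRCA of F and E subtends ((J,E),F) (3 taxa).
The MRCA of F and H is the root, subtending the entire tree (19 taxa).
The first is nested inside the second, so F shares a more recent common ancestor with E.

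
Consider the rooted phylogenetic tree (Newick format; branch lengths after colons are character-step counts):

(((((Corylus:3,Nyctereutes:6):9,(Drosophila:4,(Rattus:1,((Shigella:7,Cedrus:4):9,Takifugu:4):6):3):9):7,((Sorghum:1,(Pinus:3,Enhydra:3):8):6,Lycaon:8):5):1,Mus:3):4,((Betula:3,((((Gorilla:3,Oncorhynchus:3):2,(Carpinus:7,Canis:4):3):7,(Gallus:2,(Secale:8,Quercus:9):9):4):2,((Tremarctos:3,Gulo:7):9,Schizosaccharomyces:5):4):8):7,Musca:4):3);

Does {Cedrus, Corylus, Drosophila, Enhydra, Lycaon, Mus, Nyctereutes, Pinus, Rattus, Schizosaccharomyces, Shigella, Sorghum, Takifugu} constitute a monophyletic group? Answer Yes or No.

No

The MRCA of the listed taxa is the root, so the smallest clade containing them is the whole tree.
That clade also contains Betula, Canis, Carpinus, Gallus, Gorilla, Gulo, Musca, Oncorhynchus, Quercus, Secale, Tremarctos, which are not in the proposed group, so the group is not monophyletic.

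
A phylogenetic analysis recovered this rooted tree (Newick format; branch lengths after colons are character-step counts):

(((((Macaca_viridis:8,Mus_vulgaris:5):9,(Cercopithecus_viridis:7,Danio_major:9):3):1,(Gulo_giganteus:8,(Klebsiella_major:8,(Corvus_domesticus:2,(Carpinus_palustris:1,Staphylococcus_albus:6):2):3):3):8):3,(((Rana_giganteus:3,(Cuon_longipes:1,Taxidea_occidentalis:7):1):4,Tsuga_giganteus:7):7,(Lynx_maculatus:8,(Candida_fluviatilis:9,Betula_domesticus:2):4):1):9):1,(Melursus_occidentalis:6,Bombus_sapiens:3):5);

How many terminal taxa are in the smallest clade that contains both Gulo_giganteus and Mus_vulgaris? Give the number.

The MRCA of Gulo_giganteus and Mus_vulgaris is the node subtending (((Macaca_viridis,Mus_vulgaris),(Cercopithecus_viridis,Danio_major)),(Gulo_giganteus,(Klebsiella_major,(Corvus_domesticus,(Carpinus_palustris,Staphylococcus_albus))))).
That clade contains 9 terminal taxa: Carpinus_palustris, Cercopithecus_viridis, Corvus_domesticus, Danio_major, Gulo_giganteus, Klebsiella_major, Macaca_viridis, Mus_vulgaris, Staphylococcus_albus.

9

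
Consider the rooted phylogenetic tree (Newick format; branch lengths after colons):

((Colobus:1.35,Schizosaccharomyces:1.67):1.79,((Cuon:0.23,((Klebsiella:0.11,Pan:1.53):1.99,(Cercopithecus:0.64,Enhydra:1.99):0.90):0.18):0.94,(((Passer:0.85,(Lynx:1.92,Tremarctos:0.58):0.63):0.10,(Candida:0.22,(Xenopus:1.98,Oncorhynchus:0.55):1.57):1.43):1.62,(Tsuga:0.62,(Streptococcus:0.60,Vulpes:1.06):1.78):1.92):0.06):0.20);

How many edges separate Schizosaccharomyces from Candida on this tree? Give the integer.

The MRCA of Schizosaccharomyces and Candida is the root of the tree.
From Schizosaccharomyces up to that node: 2 branches. From Candida up to the same node: 5 branches. Total: 2 + 5 = 7.

7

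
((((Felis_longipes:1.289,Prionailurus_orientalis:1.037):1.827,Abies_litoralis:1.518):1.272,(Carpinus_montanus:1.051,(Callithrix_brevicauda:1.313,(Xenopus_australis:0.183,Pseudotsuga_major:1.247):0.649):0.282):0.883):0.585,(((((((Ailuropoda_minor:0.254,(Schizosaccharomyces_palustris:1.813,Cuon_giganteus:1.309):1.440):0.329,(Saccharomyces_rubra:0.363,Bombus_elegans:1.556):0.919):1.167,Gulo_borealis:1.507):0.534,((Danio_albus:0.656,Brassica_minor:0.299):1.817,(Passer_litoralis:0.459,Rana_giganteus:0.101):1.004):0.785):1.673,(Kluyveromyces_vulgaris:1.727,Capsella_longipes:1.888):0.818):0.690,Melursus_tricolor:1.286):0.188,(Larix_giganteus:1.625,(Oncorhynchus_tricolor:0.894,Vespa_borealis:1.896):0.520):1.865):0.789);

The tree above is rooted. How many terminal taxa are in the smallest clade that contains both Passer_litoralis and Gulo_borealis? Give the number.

The MRCA of Passer_litoralis and Gulo_borealis is the node subtending ((((Ailuropoda_minor,(Schizosaccharomyces_palustris,Cuon_giganteus)),(Saccharomyces_rubra,Bombus_elegans)),Gulo_borealis),((Danio_albus,Brassica_minor),(Passer_litoralis,Rana_giganteus))).
That clade contains 10 terminal taxa: Ailuropoda_minor, Bombus_elegans, Brassica_minor, Cuon_giganteus, Danio_albus, Gulo_borealis, Passer_litoralis, Rana_giganteus, Saccharomyces_rubra, Schizosaccharomyces_palustris.

10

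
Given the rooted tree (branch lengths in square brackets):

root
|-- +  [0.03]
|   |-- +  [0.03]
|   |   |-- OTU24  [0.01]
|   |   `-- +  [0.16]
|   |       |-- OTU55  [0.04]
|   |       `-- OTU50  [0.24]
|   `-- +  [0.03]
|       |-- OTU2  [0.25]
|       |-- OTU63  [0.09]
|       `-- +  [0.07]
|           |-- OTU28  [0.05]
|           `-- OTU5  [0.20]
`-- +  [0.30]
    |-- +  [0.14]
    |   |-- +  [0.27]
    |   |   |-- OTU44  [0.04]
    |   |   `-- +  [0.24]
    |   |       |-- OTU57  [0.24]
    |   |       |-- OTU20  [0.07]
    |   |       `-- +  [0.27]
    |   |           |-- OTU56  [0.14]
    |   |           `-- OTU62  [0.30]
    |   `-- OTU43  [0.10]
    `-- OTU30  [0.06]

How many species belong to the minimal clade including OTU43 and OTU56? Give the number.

6

The MRCA of OTU43 and OTU56 is the node subtending ((OTU44,(OTU57,OTU20,(OTU56,OTU62))),OTU43).
That clade contains 6 terminal taxa: OTU20, OTU43, OTU44, OTU56, OTU57, OTU62.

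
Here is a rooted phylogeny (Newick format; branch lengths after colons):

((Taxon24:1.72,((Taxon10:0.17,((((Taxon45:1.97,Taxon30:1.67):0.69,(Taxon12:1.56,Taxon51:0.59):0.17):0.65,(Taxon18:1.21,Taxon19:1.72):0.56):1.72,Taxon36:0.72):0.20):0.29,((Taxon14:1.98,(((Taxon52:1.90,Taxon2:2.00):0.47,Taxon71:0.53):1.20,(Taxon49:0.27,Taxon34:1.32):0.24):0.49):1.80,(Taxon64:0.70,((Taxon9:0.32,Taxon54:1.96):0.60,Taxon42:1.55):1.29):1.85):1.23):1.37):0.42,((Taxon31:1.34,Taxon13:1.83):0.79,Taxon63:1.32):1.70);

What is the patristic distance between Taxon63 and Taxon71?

The path runs Taxon63 → … → MRCA → … → Taxon71; the MRCA is the root of the tree.
Branch lengths along that path: 1.32 + 1.70 + 0.42 + 1.37 + 1.23 + 1.80 + 0.49 + 1.20 + 0.53 = 10.06.

10.06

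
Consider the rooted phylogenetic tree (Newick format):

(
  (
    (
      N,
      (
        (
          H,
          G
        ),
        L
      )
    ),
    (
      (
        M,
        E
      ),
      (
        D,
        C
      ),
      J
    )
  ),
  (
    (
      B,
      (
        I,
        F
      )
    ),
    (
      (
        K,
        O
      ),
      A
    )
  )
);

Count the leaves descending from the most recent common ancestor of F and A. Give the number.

6

The MRCA of F and A is the node subtending ((B,(I,F)),((K,O),A)).
That clade contains 6 terminal taxa: A, B, F, I, K, O.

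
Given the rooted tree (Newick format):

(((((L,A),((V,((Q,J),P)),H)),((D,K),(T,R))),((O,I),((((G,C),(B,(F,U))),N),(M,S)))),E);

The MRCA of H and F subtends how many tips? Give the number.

21

The MRCA of H and F is the node subtending ((((L,A),((V,((Q,J),P)),H)),((D,K),(T,R))),((O,I),((((G,C),(B,(F,U))),N),(M,S)))).
That clade contains 21 terminal taxa: A, B, C, D, F, G, H, I, J, K, L, M, N, O, P, Q, R, S, T, U, V.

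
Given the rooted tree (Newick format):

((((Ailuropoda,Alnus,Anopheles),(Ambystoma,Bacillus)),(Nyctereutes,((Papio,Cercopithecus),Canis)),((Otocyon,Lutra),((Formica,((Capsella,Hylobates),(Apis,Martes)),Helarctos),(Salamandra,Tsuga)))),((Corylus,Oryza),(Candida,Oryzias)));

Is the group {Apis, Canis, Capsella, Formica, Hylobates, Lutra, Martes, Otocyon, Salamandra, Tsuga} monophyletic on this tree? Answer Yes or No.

No

The MRCA of the listed taxa subtends (((Ailuropoda,Alnus,Anopheles),(Ambystoma,Bacillus)),(Nyctereutes,((Papio,Cercopithecus),Canis)),((Otocyon,Lutra),((Formica,((Capsella,Hylobates),(Apis,Martes)),Helarctos),(Salamandra,Tsuga)))).
That clade also contains Ailuropoda, Alnus, Ambystoma, Anopheles, Bacillus, Cercopithecus, Helarctos, Nyctereutes, Papio, which are not in the proposed group, so the group is not monophyletic.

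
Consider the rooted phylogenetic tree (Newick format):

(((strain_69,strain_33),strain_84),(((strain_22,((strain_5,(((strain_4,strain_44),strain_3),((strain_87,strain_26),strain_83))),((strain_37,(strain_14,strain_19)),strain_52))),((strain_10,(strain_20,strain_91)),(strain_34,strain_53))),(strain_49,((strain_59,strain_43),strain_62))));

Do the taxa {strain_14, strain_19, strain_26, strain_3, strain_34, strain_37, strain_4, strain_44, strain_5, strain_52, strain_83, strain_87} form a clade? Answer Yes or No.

The MRCA of the listed taxa subtends ((strain_22,((strain_5,(((strain_4,strain_44),strain_3),((strain_87,strain_26),strain_83))),((strain_37,(strain_14,strain_19)),strain_52))),((strain_10,(strain_20,strain_91)),(strain_34,strain_53))).
That clade also contains strain_10, strain_20, strain_22, strain_53, strain_91, which are not in the proposed group, so the group is not monophyletic.

No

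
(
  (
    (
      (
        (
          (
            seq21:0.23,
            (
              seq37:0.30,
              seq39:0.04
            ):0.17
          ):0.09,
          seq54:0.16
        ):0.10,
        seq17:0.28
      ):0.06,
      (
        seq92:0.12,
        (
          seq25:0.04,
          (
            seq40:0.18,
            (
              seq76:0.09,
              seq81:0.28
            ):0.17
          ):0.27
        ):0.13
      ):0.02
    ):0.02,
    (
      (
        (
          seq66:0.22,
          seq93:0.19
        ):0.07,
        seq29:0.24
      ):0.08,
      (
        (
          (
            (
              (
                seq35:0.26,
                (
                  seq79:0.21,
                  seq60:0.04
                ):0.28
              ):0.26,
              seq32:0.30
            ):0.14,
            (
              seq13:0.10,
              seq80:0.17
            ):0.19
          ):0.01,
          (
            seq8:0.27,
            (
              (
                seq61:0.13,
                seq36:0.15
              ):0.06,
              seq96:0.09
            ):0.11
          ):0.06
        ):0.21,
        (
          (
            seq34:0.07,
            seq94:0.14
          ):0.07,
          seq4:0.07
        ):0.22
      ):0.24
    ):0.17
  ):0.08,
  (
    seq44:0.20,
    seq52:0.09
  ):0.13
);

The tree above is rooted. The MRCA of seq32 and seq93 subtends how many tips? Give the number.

16

The MRCA of seq32 and seq93 is the node subtending (((seq66,seq93),seq29),(((((seq35,(seq79,seq60)),seq32),(seq13,seq80)),(seq8,((seq61,seq36),seq96))),((seq34,seq94),seq4))).
That clade contains 16 terminal taxa: seq13, seq29, seq32, seq34, seq35, seq36, seq4, seq60, seq61, seq66, seq79, seq8, seq80, seq93, seq94, seq96.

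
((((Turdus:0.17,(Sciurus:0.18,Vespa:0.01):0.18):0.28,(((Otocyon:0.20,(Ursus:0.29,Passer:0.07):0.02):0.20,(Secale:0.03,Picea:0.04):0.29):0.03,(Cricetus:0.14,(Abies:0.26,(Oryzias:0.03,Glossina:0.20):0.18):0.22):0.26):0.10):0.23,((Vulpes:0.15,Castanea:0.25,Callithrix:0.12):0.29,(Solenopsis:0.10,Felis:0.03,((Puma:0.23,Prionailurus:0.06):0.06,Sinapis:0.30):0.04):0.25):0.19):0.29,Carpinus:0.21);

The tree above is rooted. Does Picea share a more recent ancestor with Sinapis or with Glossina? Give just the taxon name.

The MRCA of Picea and Glossina subtends (((Otocyon,(Ursus,Passer)),(Secale,Picea)),(Cricetus,(Abies,(Oryzias,Glossina)))) (9 taxa).
The MRCA of Picea and Sinapis subtends (((Turdus,(Sciurus,Vespa)),(((Otocyon,(Ursus,Passer)),(Secale,Picea)),(Cricetus,(Abies,(Oryzias,Glossina))))),((Vulpes,Castanea,Callithrix),(Solenopsis,Felis,((Puma,Prionailurus),Sinapis)))) (20 taxa).
The first is nested inside the second, so Picea shares a more recent common ancestor with Glossina.

Glossina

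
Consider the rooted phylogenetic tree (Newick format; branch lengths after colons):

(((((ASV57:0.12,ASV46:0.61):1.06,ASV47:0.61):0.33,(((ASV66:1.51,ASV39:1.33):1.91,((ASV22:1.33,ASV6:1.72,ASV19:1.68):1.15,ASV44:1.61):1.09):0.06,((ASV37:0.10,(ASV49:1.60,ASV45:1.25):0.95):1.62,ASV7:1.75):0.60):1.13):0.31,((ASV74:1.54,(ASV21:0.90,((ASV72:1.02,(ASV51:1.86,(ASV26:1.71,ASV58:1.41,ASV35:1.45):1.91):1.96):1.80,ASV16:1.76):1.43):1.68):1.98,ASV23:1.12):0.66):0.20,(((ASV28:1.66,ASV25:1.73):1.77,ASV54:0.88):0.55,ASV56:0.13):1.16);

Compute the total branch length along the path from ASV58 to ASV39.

The path runs ASV58 → … → MRCA → … → ASV39; the MRCA is the node subtending ((((ASV57,ASV46),ASV47),(((ASV66,ASV39),((ASV22,ASV6,ASV19),ASV44)),((ASV37,(ASV49,ASV45)),ASV7))),((ASV74,(ASV21,((ASV72,(ASV51,(ASV26,ASV58,ASV35))),ASV16))),ASV23)).
Branch lengths along that path: 1.41 + 1.91 + 1.96 + 1.80 + 1.43 + 1.68 + 1.98 + 0.66 + 0.31 + 1.13 + 0.06 + 1.91 + 1.33 = 17.57.

17.57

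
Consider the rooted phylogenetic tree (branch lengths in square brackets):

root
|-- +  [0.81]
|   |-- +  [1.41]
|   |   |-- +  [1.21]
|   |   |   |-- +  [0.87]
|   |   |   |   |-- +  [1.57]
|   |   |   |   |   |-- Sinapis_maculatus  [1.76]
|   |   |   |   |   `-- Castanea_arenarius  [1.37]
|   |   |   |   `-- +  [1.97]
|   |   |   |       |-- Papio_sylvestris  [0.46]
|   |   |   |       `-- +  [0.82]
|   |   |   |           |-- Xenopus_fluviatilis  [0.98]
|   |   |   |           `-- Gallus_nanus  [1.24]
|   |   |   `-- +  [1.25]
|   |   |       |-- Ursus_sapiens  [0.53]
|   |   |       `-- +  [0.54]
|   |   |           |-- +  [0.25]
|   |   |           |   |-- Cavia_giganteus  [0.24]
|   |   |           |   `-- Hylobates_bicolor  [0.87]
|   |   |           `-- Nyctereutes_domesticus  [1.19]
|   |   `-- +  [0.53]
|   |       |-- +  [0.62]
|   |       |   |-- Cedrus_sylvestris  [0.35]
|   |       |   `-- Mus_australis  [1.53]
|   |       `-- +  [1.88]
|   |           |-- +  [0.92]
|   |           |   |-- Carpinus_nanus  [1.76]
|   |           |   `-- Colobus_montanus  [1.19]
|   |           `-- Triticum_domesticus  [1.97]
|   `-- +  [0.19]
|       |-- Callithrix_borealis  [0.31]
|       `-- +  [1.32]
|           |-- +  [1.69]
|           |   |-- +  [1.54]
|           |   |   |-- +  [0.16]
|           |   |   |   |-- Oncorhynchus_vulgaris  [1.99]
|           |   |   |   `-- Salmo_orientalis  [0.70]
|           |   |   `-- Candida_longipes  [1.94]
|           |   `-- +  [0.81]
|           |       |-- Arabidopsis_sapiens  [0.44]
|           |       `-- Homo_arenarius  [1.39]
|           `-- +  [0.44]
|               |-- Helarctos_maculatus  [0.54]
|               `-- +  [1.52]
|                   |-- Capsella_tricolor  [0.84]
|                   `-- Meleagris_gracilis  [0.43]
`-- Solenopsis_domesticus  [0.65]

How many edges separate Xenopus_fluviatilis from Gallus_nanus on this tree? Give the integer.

2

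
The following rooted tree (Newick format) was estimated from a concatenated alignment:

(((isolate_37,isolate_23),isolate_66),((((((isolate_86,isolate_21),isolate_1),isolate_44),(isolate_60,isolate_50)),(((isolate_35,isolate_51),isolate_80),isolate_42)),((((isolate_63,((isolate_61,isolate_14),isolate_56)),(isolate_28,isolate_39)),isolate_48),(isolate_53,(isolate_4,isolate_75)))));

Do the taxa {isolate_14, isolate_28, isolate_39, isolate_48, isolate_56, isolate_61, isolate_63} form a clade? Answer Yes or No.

Yes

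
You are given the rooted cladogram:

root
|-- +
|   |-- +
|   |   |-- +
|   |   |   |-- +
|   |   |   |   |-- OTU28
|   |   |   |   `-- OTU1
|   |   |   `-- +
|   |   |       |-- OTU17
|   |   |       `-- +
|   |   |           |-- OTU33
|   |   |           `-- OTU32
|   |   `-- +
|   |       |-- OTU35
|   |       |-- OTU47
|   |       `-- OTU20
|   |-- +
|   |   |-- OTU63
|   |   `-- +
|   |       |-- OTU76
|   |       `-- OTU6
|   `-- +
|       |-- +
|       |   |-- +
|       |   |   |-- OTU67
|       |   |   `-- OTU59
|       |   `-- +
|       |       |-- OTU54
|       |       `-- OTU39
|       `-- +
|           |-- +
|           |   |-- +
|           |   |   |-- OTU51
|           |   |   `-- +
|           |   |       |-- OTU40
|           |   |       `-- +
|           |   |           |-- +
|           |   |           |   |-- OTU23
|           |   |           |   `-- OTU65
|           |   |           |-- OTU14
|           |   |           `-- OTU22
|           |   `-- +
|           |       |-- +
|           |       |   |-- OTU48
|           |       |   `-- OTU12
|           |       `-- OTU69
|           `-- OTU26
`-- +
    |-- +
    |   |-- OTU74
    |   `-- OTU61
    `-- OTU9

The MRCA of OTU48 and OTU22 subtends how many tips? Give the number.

The MRCA of OTU48 and OTU22 is the node subtending ((OTU51,(OTU40,((OTU23,OTU65),OTU14,OTU22))),((OTU48,OTU12),OTU69)).
That clade contains 9 terminal taxa: OTU12, OTU14, OTU22, OTU23, OTU40, OTU48, OTU51, OTU65, OTU69.

9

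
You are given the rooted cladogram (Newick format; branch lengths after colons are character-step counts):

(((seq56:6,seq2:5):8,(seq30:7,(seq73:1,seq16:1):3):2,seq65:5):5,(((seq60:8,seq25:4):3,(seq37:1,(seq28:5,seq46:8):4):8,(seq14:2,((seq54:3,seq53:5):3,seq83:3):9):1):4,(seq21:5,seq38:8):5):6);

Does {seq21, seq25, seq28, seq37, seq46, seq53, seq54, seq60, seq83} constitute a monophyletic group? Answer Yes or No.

The MRCA of the listed taxa subtends (((seq60,seq25),(seq37,(seq28,seq46)),(seq14,((seq54,seq53),seq83))),(seq21,seq38)).
That clade also contains seq14, seq38, which are not in the proposed group, so the group is not monophyletic.

No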